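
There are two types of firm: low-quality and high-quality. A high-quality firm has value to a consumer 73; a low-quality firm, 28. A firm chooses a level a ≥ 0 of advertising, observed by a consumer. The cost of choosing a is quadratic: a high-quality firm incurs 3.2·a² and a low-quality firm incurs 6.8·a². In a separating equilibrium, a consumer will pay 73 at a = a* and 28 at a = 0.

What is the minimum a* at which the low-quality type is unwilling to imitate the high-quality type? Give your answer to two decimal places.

The low-quality type at a = 0 receives 28; imitating at a* yields 73 − 6.8·a*².
Indifference: 28 = 73 − 6.8·a*², so a*² = (73 − 28) / 6.8 ≈ 6.6176.
a* = √6.6176 ≈ 2.57.

2.57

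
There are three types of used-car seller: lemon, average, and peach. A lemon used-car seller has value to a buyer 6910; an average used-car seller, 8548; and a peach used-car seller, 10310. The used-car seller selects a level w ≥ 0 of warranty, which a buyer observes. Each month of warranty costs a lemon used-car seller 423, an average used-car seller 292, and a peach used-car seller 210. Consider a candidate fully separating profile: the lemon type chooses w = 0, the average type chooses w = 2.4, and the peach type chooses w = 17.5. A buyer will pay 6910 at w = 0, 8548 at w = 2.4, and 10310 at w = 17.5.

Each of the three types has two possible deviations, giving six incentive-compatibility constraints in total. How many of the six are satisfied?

3

Peach (own payoff 10310 − 210×17.5 = 6635): to w=0 gives 6910 → profitable ✗; to w=2.4 gives 8548 − 210×2.4 = 8044 → profitable ✗.
Average (own payoff 8548 − 292×2.4 = 7847.2): to w=0 gives 6910 → no gain ✓; to w=17.5 gives 10310 − 292×17.5 = 5200 → no gain ✓.
Lemon (own payoff 6910): to w=2.4 gives 8548 − 423×2.4 = 7532.8 → profitable ✗; to w=17.5 gives 10310 − 423×17.5 = 2907.5 → no gain ✓.
3 of the 6 constraints hold; not an equilibrium.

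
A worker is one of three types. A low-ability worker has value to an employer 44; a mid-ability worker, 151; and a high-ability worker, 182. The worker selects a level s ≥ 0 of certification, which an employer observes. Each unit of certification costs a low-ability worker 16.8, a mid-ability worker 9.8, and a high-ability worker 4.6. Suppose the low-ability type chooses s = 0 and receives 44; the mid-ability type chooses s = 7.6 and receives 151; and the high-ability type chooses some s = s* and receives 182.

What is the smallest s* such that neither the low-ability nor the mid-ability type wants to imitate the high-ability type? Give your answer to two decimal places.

Mid-ability type (on-path payoff 151 − 9.8×7.6 = 76.52) won't mimic when 76.52 ≥ 182 − 9.8·s*, i.e. s* ≥ 10.76.
Low-ability type (on-path payoff 44) won't mimic when 44 ≥ 182 − 16.8·s*, i.e. s* ≥ 8.21.
Both must hold, so s* = max(8.21, 10.76) = 10.76. The mid-ability type's constraint binds.

10.76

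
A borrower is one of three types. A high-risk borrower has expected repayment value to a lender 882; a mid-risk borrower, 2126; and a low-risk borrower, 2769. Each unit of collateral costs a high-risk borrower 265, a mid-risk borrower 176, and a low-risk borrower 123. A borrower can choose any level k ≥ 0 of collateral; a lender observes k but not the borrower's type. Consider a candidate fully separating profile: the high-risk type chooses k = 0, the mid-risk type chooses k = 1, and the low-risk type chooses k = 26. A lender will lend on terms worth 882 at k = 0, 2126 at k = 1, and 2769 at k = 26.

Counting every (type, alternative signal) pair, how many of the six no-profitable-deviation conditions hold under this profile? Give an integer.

High-risk (own payoff 882): to k=1 gives 2126 − 265×1 = 1861 → profitable ✗; to k=26 gives 2769 − 265×26 = -4121 → no gain ✓.
Mid-risk (own payoff 2126 − 176×1 = 1950): to k=0 gives 882 → no gain ✓; to k=26 gives 2769 − 176×26 = -1807 → no gain ✓.
Low-risk (own payoff 2769 − 123×26 = -429): to k=0 gives 882 → profitable ✗; to k=1 gives 2126 − 123×1 = 2003 → profitable ✗.
3 of the 6 constraints hold; not an equilibrium.

3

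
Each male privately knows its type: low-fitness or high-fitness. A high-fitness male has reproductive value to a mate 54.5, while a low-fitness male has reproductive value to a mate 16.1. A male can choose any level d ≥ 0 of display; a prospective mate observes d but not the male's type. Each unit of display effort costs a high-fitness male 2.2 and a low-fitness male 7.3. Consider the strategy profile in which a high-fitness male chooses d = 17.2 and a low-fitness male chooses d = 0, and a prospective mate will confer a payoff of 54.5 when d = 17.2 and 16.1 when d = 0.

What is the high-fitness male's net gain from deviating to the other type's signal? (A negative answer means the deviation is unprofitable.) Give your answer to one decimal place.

Playing d = 17.2 the high-fitness male receives 54.5 − 2.2 × 17.2 = 16.66.
Deviating to d = 0 yields 16.1 instead.
Gain from deviating: 16.1 − 16.66 = -0.56, i.e. -0.6 to one decimal place.
The gain is negative, so the high-fitness type's incentive-compatibility constraint is satisfied.

-0.6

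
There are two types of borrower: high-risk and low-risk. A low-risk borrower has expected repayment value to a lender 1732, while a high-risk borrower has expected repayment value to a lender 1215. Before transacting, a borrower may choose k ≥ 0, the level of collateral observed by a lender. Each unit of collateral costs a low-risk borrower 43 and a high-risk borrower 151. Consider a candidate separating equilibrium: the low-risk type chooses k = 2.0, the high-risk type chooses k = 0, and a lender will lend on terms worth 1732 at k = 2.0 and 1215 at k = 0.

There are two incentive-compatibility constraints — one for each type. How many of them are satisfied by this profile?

1

High-risk type: stay at 0 → 1215; mimic → 1732 − 151 × 2.0 = 1430. IC fails (1215 < 1430).
Low-risk type: signal → 1732 − 43 × 2.0 = 1646; deviate to 0 → 1215. IC holds (1646 ≥ 1215).
1 of 2 constraints hold, so this profile is not an equilibrium.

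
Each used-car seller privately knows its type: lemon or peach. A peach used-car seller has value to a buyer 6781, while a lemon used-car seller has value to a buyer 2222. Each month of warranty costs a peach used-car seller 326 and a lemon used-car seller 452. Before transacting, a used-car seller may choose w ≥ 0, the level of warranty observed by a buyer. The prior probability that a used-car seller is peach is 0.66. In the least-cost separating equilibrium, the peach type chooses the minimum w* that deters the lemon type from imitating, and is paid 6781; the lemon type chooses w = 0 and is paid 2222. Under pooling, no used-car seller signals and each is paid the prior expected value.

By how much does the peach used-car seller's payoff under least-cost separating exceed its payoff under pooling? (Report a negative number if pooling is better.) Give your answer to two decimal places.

-1738.07

Least-cost separating signal: w* solves 2222 = 6781 − 452·w*, so w* = (6781 − 2222)/452 ≈ 10.0863.
Peach type's separating payoff: 6781 − 326 × w* = 6781 − 326 × (6781 − 2222)/452 = 6781 − 1486234/452 ≈ 3492.8717.
Pooling payoff: 0.66 × 6781 + 0.34 × 2222 = 5230.94.
Difference: 3492.8717 − 5230.94 = -1738.0683, i.e. -1738.07 to two decimal places.
The peach type would prefer the pooling outcome.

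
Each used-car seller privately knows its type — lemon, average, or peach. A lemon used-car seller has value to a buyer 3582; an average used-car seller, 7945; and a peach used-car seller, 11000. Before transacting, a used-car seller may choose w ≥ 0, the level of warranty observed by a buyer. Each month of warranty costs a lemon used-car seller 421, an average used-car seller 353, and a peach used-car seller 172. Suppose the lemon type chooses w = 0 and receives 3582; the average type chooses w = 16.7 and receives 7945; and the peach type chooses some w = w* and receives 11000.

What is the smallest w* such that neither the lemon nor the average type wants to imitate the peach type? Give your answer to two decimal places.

25.35

Average type (on-path payoff 7945 − 353×16.7 = 2049.9) won't mimic when 2049.9 ≥ 11000 − 353·w*, i.e. w* ≥ 25.35.
Lemon type (on-path payoff 3582) won't mimic when 3582 ≥ 11000 − 421·w*, i.e. w* ≥ 17.62.
Both must hold, so w* = max(17.62, 25.35) = 25.35. The average type's constraint binds.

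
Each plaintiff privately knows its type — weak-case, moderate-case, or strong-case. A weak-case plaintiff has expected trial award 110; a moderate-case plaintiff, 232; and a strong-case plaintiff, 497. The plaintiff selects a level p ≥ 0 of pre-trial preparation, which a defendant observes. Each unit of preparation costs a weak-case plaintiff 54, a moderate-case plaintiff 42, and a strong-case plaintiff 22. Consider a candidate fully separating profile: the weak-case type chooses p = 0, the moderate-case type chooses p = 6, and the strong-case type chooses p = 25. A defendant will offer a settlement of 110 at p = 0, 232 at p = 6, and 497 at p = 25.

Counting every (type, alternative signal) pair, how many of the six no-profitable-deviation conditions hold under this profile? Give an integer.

3

Moderate-case (own payoff 232 − 42×6 = -20): to p=0 gives 110 → profitable ✗; to p=25 gives 497 − 42×25 = -553 → no gain ✓.
Weak-case (own payoff 110): to p=6 gives 232 − 54×6 = -92 → no gain ✓; to p=25 gives 497 − 54×25 = -853 → no gain ✓.
Strong-case (own payoff 497 − 22×25 = -53): to p=0 gives 110 → profitable ✗; to p=6 gives 232 − 22×6 = 100 → profitable ✗.
3 of the 6 constraints hold; not an equilibrium.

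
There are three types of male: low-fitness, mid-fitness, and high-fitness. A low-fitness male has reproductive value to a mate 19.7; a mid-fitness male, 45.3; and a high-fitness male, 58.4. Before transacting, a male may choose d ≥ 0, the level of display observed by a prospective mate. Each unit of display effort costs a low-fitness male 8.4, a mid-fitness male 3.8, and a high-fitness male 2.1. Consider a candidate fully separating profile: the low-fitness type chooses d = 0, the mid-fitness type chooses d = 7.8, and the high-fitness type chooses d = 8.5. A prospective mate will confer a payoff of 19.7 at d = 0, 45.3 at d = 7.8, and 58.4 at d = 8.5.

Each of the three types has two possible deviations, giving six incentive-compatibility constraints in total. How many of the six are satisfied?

4

High-fitness (own payoff 58.4 − 2.1×8.5 = 40.55): to d=0 gives 19.7 → no gain ✓; to d=7.8 gives 45.3 − 2.1×7.8 = 28.92 → no gain ✓.
Low-fitness (own payoff 19.7): to d=7.8 gives 45.3 − 8.4×7.8 = -20.22 → no gain ✓; to d=8.5 gives 58.4 − 8.4×8.5 = -13 → no gain ✓.
Mid-fitness (own payoff 45.3 − 3.8×7.8 = 15.66): to d=0 gives 19.7 → profitable ✗; to d=8.5 gives 58.4 − 3.8×8.5 = 26.1 → profitable ✗.
4 of the 6 constraints hold; not an equilibrium.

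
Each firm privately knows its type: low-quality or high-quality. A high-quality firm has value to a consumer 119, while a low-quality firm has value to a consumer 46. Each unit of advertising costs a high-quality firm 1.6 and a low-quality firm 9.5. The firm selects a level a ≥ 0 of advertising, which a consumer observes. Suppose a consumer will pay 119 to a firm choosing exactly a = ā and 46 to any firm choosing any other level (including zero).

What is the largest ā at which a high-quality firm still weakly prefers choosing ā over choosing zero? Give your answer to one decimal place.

Choosing ā yields the high-quality type 119 − 1.6·ā; choosing zero yields 46.
The high-quality type is indifferent at 119 − 1.6·ā = 46, i.e. ā = (119 − 46) / 1.6 ≈ 45.6.
For any ā above 45.6 the high-quality type would rather pool at zero, so separation collapses.

45.6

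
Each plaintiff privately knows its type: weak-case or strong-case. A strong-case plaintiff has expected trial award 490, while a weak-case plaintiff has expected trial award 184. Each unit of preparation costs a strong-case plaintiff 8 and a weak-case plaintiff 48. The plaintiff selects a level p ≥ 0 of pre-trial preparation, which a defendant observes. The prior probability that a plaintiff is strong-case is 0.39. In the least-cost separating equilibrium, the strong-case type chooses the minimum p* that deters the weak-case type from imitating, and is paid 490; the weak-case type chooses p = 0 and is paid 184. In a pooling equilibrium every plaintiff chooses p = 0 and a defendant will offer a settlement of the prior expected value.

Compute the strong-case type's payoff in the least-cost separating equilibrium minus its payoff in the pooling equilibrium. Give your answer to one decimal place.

135.7

Least-cost separating signal: p* solves 184 = 490 − 48·p*, so p* = (490 − 184)/48 = 6.375.
Strong-case type's separating payoff: 490 − 8 × p* = 490 − 8 × (490 − 184)/48 = 490 − 2448/48 = 439.
Pooling payoff: 0.39 × 490 + 0.61 × 184 = 303.34.
Difference: 439 − 303.34 = 135.66, i.e. 135.7 to one decimal place.
The strong-case type prefers to separate.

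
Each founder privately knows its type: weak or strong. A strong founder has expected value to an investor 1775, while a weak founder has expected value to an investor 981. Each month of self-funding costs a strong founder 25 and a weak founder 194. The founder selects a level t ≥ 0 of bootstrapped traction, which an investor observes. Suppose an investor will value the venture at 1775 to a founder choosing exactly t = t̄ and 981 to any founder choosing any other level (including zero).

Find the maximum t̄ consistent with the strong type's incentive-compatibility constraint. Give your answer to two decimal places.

Choosing t̄ yields the strong type 1775 − 25·t̄; choosing zero yields 981.
The strong type is indifferent at 1775 − 25·t̄ = 981, i.e. t̄ = (1775 − 981) / 25 = 31.76.
For any t̄ above 31.76 the strong type would rather pool at zero, so separation collapses.

31.76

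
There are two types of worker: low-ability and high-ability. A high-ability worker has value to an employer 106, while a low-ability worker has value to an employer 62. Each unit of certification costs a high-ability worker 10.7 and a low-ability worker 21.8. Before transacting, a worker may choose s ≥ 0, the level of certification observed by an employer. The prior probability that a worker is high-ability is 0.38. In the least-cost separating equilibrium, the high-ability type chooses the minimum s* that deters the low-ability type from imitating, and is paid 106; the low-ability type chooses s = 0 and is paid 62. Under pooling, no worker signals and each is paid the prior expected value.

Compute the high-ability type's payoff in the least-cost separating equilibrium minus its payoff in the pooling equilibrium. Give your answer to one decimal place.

Least-cost separating signal: s* solves 62 = 106 − 21.8·s*, so s* = (106 − 62)/21.8 ≈ 2.0183.
High-ability type's separating payoff: 106 − 10.7 × s* = 106 − 10.7 × (106 − 62)/21.8 = 106 − 470.8/21.8 ≈ 84.404.
Pooling payoff: 0.38 × 106 + 0.62 × 62 = 78.72.
Difference: 84.404 − 78.72 = 5.684, i.e. 5.7 to one decimal place.
The high-ability type prefers to separate.

5.7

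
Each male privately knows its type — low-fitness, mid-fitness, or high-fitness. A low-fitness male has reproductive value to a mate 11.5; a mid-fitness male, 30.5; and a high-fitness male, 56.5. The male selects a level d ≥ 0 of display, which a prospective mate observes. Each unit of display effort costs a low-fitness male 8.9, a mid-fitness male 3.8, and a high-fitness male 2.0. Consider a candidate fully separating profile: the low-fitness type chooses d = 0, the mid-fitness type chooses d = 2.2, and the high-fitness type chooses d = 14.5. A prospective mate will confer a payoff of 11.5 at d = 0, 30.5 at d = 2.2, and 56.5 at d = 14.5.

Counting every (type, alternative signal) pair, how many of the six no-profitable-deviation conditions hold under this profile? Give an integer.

Low-fitness (own payoff 11.5): to d=2.2 gives 30.5 − 8.9×2.2 = 10.92 → no gain ✓; to d=14.5 gives 56.5 − 8.9×14.5 = -72.55 → no gain ✓.
High-fitness (own payoff 56.5 − 2.0×14.5 = 27.5): to d=0 gives 11.5 → no gain ✓; to d=2.2 gives 30.5 − 2.0×2.2 = 26.1 → no gain ✓.
Mid-fitness (own payoff 30.5 − 3.8×2.2 = 22.14): to d=0 gives 11.5 → no gain ✓; to d=14.5 gives 56.5 − 3.8×14.5 = 1.4 → no gain ✓.
6 of the 6 constraints hold; this profile is a separating equilibrium.

6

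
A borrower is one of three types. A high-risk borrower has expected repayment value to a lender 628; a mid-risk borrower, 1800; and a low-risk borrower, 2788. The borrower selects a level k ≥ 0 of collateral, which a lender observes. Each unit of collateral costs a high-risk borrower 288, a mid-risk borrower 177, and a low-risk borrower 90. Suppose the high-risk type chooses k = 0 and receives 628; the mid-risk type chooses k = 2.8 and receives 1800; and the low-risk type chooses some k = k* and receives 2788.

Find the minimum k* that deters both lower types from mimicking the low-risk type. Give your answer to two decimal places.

8.38

High-risk type (on-path payoff 628) won't mimic when 628 ≥ 2788 − 288·k*, i.e. k* ≥ 7.50.
Mid-risk type (on-path payoff 1800 − 177×2.8 = 1304.4) won't mimic when 1304.4 ≥ 2788 − 177·k*, i.e. k* ≥ 8.38.
Both must hold, so k* = max(7.50, 8.38) = 8.38. The mid-risk type's constraint binds.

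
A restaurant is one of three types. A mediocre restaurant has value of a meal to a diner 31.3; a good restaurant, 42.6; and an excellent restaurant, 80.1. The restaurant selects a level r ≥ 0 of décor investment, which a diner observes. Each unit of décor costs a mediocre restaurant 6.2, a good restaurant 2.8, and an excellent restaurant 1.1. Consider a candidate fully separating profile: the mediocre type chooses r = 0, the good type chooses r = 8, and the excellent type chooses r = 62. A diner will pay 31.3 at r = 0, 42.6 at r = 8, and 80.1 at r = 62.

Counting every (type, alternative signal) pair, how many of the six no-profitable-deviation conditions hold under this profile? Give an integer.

3

Good (own payoff 42.6 − 2.8×8 = 20.2): to r=0 gives 31.3 → profitable ✗; to r=62 gives 80.1 − 2.8×62 = -93.5 → no gain ✓.
Excellent (own payoff 80.1 − 1.1×62 = 11.9): to r=0 gives 31.3 → profitable ✗; to r=8 gives 42.6 − 1.1×8 = 33.8 → profitable ✗.
Mediocre (own payoff 31.3): to r=8 gives 42.6 − 6.2×8 = -7 → no gain ✓; to r=62 gives 80.1 − 6.2×62 = -304.3 → no gain ✓.
3 of the 6 constraints hold; not an equilibrium.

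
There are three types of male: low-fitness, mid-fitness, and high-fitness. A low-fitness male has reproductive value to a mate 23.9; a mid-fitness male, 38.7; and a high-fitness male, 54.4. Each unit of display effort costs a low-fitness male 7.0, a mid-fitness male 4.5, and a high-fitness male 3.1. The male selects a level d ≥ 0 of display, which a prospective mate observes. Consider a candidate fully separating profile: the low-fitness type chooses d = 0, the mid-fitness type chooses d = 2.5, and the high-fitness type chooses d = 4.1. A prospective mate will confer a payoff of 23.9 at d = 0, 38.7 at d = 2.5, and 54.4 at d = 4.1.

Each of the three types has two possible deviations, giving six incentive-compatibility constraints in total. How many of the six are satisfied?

4

Low-fitness (own payoff 23.9): to d=2.5 gives 38.7 − 7.0×2.5 = 21.2 → no gain ✓; to d=4.1 gives 54.4 − 7.0×4.1 = 25.7 → profitable ✗.
High-fitness (own payoff 54.4 − 3.1×4.1 = 41.69): to d=0 gives 23.9 → no gain ✓; to d=2.5 gives 38.7 − 3.1×2.5 = 30.95 → no gain ✓.
Mid-fitness (own payoff 38.7 − 4.5×2.5 = 27.45): to d=0 gives 23.9 → no gain ✓; to d=4.1 gives 54.4 − 4.5×4.1 = 35.95 → profitable ✗.
4 of the 6 constraints hold; not an equilibrium.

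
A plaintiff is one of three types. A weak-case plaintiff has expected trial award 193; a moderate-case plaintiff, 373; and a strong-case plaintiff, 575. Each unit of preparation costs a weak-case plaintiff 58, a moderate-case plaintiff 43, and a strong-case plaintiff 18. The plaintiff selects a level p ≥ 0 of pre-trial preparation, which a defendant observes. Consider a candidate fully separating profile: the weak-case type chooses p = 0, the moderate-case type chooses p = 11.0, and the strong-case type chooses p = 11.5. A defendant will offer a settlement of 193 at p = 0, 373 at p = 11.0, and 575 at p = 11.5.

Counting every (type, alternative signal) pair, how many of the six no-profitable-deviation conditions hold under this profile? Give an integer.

4

Weak-case (own payoff 193): to p=11.0 gives 373 − 58×11.0 = -265 → no gain ✓; to p=11.5 gives 575 − 58×11.5 = -92 → no gain ✓.
Moderate-case (own payoff 373 − 43×11.0 = -100): to p=0 gives 193 → profitable ✗; to p=11.5 gives 575 − 43×11.5 = 80.5 → profitable ✗.
Strong-case (own payoff 575 − 18×11.5 = 368): to p=0 gives 193 → no gain ✓; to p=11.0 gives 373 − 18×11.0 = 175 → no gain ✓.
4 of the 6 constraints hold; not an equilibrium.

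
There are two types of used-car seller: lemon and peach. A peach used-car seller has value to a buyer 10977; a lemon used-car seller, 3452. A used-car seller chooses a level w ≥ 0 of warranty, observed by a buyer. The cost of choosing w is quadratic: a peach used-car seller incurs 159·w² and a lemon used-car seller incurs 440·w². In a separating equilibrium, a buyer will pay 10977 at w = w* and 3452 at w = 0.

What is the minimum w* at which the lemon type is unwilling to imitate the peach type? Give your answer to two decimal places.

4.14

The lemon type at w = 0 receives 3452; imitating at w* yields 10977 − 440·w*².
Indifference: 3452 = 10977 − 440·w*², so w*² = (10977 − 3452) / 440 ≈ 17.1023.
w* = √17.1023 ≈ 4.14.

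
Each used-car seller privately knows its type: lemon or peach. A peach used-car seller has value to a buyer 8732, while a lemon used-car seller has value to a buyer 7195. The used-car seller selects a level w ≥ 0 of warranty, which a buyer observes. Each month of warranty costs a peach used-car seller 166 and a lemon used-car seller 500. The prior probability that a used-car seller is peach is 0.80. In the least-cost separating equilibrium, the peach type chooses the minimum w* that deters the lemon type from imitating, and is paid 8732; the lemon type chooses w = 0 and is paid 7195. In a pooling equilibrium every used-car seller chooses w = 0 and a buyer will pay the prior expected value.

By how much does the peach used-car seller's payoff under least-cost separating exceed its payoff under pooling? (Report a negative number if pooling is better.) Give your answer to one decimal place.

Least-cost separating signal: w* solves 7195 = 8732 − 500·w*, so w* = (8732 − 7195)/500 = 3.074.
Peach type's separating payoff: 8732 − 166 × w* = 8732 − 166 × (8732 − 7195)/500 = 8732 − 255142/500 = 8221.716.
Pooling payoff: 0.80 × 8732 + 0.20 × 7195 = 8424.6.
Difference: 8221.716 − 8424.6 = -202.884, i.e. -202.9 to one decimal place.
The peach type would prefer the pooling outcome.

-202.9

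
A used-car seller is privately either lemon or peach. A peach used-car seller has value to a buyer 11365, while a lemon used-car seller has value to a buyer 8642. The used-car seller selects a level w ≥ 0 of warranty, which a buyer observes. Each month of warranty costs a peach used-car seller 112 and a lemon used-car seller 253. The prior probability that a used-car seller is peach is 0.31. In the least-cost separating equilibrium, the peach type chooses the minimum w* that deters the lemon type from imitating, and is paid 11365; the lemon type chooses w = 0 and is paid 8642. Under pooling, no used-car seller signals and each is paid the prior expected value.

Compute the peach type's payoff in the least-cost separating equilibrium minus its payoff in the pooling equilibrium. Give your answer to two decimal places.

Least-cost separating signal: w* solves 8642 = 11365 − 253·w*, so w* = (11365 − 8642)/253 ≈ 10.7628.
Peach type's separating payoff: 11365 − 112 × w* = 11365 − 112 × (11365 − 8642)/253 = 11365 − 304976/253 ≈ 10159.5613.
Pooling payoff: 0.31 × 11365 + 0.69 × 8642 = 9486.13.
Difference: 10159.5613 − 9486.13 = 673.4313, i.e. 673.43 to two decimal places.
The peach type prefers to separate.

673.43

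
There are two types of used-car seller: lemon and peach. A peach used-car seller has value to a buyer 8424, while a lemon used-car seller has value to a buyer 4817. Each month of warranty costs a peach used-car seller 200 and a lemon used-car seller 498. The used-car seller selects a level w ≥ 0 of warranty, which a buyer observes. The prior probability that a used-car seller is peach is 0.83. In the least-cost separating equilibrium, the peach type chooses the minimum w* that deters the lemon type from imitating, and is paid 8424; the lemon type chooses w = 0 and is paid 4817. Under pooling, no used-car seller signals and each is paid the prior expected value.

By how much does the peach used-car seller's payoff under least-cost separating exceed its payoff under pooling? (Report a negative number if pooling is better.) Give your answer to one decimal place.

Least-cost separating signal: w* solves 4817 = 8424 − 498·w*, so w* = (8424 − 4817)/498 ≈ 7.2430.
Peach type's separating payoff: 8424 − 200 × w* = 8424 − 200 × (8424 − 4817)/498 = 8424 − 721400/498 ≈ 6975.406.
Pooling payoff: 0.83 × 8424 + 0.17 × 4817 = 7810.81.
Difference: 6975.406 − 7810.81 = -835.404, i.e. -835.4 to one decimal place.
The peach type would prefer the pooling outcome.

-835.4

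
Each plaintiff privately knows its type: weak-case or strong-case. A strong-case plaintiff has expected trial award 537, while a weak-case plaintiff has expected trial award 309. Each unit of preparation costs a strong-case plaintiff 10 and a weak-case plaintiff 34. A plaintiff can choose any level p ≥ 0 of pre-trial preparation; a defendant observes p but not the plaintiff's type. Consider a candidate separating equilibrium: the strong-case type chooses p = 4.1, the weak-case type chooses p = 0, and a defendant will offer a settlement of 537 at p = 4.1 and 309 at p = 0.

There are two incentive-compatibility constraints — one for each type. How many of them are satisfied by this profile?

Strong-case type: signal → 537 − 10 × 4.1 = 496; deviate to 0 → 309. IC holds (496 ≥ 309).
Weak-case type: stay at 0 → 309; mimic → 537 − 34 × 4.1 = 397.6. IC fails (309 < 397.6).
1 of 2 constraints hold, so this profile is not an equilibrium.

1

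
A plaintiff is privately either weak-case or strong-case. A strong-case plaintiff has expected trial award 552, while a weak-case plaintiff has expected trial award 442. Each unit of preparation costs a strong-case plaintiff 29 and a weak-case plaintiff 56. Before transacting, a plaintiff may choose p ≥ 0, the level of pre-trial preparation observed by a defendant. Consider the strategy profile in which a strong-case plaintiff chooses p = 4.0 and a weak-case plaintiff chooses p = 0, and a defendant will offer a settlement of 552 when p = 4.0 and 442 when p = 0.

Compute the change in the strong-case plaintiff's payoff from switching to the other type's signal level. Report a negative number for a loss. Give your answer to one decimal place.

Playing p = 4.0 the strong-case plaintiff receives 552 − 29 × 4.0 = 436.
Deviating to p = 0 yields 442 instead.
Gain from deviating: 442 − 436 = 6.0.
The gain is positive, so the strong-case type's incentive-compatibility constraint is violated — this profile is not a separating equilibrium.

6.0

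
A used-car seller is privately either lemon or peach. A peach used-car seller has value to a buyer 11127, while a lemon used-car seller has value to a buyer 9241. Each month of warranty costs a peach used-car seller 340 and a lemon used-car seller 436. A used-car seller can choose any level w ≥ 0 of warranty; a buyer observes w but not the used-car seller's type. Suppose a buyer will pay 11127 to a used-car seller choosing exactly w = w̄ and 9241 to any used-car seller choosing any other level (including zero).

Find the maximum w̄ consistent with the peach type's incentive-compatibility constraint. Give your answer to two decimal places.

Choosing w̄ yields the peach type 11127 − 340·w̄; choosing zero yields 9241.
The peach type is indifferent at 11127 − 340·w̄ = 9241, i.e. w̄ = (11127 − 9241) / 340 ≈ 5.55.
For any w̄ above 5.55 the peach type would rather pool at zero, so separation collapses.

5.55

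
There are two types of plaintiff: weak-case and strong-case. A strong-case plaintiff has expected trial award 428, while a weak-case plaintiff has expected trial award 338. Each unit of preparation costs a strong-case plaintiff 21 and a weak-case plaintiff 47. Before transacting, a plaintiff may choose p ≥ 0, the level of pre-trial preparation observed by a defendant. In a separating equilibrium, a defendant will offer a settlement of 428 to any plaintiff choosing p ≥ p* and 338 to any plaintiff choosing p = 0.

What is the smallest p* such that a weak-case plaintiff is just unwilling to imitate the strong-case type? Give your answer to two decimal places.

A weak-case plaintiff choosing p = 0 receives 338.
Imitating at p* instead would pay 428 at cost 47·p*, netting 428 − 47·p*.
Indifference: 338 = 428 − 47·p*, so p* = (428 − 338) / 47 ≈ 1.91.
This is the weak-case type's binding incentive-compatibility constraint; any p ≥ 1.91 sustains separation on that side.

1.91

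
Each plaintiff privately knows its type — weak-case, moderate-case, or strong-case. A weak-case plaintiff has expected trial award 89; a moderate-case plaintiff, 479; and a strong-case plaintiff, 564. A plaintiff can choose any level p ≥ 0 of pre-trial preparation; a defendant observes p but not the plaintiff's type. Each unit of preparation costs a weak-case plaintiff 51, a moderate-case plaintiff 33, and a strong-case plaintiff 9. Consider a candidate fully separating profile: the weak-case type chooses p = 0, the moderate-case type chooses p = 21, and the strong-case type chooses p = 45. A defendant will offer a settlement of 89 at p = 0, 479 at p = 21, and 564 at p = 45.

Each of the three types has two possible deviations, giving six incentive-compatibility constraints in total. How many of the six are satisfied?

4

Moderate-case (own payoff 479 − 33×21 = -214): to p=0 gives 89 → profitable ✗; to p=45 gives 564 − 33×45 = -921 → no gain ✓.
Weak-case (own payoff 89): to p=21 gives 479 − 51×21 = -592 → no gain ✓; to p=45 gives 564 − 51×45 = -1731 → no gain ✓.
Strong-case (own payoff 564 − 9×45 = 159): to p=0 gives 89 → no gain ✓; to p=21 gives 479 − 9×21 = 290 → profitable ✗.
4 of the 6 constraints hold; not an equilibrium.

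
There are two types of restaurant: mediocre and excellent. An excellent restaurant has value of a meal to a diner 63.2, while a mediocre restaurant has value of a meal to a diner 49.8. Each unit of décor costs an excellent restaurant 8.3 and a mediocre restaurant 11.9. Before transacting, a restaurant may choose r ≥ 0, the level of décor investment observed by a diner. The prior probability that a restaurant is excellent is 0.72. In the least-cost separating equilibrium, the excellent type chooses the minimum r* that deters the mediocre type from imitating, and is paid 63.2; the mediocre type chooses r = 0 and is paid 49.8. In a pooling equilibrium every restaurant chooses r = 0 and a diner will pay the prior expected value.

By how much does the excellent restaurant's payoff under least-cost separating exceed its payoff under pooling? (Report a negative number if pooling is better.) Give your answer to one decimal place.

-5.6

Least-cost separating signal: r* solves 49.8 = 63.2 − 11.9·r*, so r* = (63.2 − 49.8)/11.9 ≈ 1.1261.
Excellent type's separating payoff: 63.2 − 8.3 × r* = 63.2 − 8.3 × (63.2 − 49.8)/11.9 = 63.2 − 111.22/11.9 ≈ 53.854.
Pooling payoff: 0.72 × 63.2 + 0.28 × 49.8 = 59.448.
Difference: 53.854 − 59.448 = -5.594, i.e. -5.6 to one decimal place.
The excellent type would prefer the pooling outcome.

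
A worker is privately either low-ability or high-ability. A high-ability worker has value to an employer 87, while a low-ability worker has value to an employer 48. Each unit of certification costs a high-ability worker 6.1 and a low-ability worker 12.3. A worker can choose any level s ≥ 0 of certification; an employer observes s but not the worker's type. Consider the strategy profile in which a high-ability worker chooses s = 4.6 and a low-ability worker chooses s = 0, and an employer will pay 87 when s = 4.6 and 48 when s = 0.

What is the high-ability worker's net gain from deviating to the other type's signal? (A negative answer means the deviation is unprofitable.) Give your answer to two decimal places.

Playing s = 4.6 the high-ability worker receives 87 − 6.1 × 4.6 = 58.94.
Deviating to s = 0 yields 48 instead.
Gain from deviating: 48 − 58.94 = -10.94.
The gain is negative, so the high-ability type's incentive-compatibility constraint is satisfied.

-10.94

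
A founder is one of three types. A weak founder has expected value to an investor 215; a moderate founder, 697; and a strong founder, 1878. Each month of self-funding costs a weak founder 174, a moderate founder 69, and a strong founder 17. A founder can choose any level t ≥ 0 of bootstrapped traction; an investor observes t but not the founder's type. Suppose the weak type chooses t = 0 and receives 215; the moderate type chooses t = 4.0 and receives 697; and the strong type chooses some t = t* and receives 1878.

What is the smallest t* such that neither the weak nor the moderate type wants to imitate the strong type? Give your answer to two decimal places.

21.12

Moderate type (on-path payoff 697 − 69×4.0 = 421) won't mimic when 421 ≥ 1878 − 69·t*, i.e. t* ≥ 21.12.
Weak type (on-path payoff 215) won't mimic when 215 ≥ 1878 − 174·t*, i.e. t* ≥ 9.56.
Both must hold, so t* = max(9.56, 21.12) = 21.12. The moderate type's constraint binds.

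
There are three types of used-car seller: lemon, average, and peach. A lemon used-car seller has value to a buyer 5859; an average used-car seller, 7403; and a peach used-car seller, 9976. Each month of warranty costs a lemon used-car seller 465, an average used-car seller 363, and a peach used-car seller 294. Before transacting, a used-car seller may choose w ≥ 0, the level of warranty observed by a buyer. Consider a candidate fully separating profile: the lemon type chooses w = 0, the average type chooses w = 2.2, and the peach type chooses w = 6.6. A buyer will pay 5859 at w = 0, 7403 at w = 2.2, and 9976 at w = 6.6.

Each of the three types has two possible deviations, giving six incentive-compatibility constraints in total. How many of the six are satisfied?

Peach (own payoff 9976 − 294×6.6 = 8035.6): to w=0 gives 5859 → no gain ✓; to w=2.2 gives 7403 − 294×2.2 = 6756.2 → no gain ✓.
Average (own payoff 7403 − 363×2.2 = 6604.4): to w=0 gives 5859 → no gain ✓; to w=6.6 gives 9976 − 363×6.6 = 7580.2 → profitable ✗.
Lemon (own payoff 5859): to w=2.2 gives 7403 − 465×2.2 = 6380 → profitable ✗; to w=6.6 gives 9976 − 465×6.6 = 6907 → profitable ✗.
3 of the 6 constraints hold; not an equilibrium.

3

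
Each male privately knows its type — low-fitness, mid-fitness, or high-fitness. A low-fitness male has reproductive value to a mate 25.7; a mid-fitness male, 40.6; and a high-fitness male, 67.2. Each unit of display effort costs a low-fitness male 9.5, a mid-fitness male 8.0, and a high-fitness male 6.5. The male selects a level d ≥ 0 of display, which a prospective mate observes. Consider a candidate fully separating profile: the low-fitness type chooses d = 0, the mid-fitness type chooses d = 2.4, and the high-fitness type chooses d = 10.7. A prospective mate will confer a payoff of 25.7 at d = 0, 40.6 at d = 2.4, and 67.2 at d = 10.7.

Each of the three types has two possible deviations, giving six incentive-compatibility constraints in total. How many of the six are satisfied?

3

Mid-fitness (own payoff 40.6 − 8.0×2.4 = 21.4): to d=0 gives 25.7 → profitable ✗; to d=10.7 gives 67.2 − 8.0×10.7 = -18.4 → no gain ✓.
Low-fitness (own payoff 25.7): to d=2.4 gives 40.6 − 9.5×2.4 = 17.8 → no gain ✓; to d=10.7 gives 67.2 − 9.5×10.7 = -34.45 → no gain ✓.
High-fitness (own payoff 67.2 − 6.5×10.7 = -2.35): to d=0 gives 25.7 → profitable ✗; to d=2.4 gives 40.6 − 6.5×2.4 = 25 → profitable ✗.
3 of the 6 constraints hold; not an equilibrium.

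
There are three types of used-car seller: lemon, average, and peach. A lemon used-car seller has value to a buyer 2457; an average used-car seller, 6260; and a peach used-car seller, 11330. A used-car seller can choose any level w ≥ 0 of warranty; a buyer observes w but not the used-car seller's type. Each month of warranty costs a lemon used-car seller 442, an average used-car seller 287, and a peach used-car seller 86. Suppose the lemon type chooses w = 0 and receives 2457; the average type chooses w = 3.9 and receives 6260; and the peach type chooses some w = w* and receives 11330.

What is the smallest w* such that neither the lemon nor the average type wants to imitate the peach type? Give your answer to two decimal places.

21.57

Average type (on-path payoff 6260 − 287×3.9 = 5140.7) won't mimic when 5140.7 ≥ 11330 − 287·w*, i.e. w* ≥ 21.57.
Lemon type (on-path payoff 2457) won't mimic when 2457 ≥ 11330 − 442·w*, i.e. w* ≥ 20.07.
Both must hold, so w* = max(20.07, 21.57) = 21.57. The average type's constraint binds.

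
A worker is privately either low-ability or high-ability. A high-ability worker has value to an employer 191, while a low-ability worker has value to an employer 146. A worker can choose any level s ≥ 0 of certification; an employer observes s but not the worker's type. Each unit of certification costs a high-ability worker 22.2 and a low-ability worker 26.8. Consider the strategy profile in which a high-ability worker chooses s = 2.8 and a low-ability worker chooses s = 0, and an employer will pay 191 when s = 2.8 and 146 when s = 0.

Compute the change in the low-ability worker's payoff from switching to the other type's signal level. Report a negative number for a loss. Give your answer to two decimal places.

Playing s = 0 the low-ability worker receives 146.
Deviating to s = 2.8 brings payment 191 at cost 26.8 × 2.8 = 75.04, netting 115.96.
Gain from deviating: 115.96 − 146 = -30.04.
The gain is negative, so the low-ability type's incentive-compatibility constraint is satisfied.

-30.04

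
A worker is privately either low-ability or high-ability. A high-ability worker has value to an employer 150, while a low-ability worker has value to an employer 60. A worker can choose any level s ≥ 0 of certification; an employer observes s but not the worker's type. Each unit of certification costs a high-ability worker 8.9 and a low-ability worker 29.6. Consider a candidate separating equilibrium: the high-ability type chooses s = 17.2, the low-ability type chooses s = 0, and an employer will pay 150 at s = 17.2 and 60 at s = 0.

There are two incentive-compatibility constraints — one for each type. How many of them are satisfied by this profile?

High-ability type: signal → 150 − 8.9 × 17.2 = -3.08; deviate to 0 → 60. IC fails (-3.08 < 60).
Low-ability type: stay at 0 → 60; mimic → 150 − 29.6 × 17.2 = -359.12. IC holds (60 ≥ -359.12).
1 of 2 constraints hold, so this profile is not an equilibrium.

1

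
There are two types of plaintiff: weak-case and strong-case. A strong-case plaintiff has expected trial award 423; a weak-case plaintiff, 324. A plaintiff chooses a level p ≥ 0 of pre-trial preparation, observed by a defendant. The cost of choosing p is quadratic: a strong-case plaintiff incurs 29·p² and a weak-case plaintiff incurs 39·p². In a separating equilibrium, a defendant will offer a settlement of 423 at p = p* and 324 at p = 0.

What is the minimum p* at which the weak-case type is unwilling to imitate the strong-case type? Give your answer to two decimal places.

1.59

The weak-case type at p = 0 receives 324; imitating at p* yields 423 − 39·p*².
Indifference: 324 = 423 − 39·p*², so p*² = (423 − 324) / 39 ≈ 2.5385.
p* = √2.5385 ≈ 1.59.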